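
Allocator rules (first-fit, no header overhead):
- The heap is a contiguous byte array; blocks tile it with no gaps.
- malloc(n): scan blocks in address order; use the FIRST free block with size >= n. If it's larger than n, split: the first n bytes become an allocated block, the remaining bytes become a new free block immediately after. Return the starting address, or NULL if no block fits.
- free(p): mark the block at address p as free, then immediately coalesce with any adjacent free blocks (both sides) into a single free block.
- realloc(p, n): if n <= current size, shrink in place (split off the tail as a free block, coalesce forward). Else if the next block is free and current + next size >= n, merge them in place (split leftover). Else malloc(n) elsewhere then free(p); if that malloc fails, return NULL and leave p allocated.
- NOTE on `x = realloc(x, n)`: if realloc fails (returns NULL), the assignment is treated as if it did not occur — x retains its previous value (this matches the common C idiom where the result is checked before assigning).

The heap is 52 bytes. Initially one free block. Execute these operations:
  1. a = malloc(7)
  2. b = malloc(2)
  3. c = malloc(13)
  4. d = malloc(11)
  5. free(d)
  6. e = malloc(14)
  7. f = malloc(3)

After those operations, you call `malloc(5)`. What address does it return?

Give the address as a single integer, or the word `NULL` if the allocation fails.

Op 1: a = malloc(7) -> a = 0; heap: [0-6 ALLOC][7-51 FREE]
Op 2: b = malloc(2) -> b = 7; heap: [0-6 ALLOC][7-8 ALLOC][9-51 FREE]
Op 3: c = malloc(13) -> c = 9; heap: [0-6 ALLOC][7-8 ALLOC][9-21 ALLOC][22-51 FREE]
Op 4: d = malloc(11) -> d = 22; heap: [0-6 ALLOC][7-8 ALLOC][9-21 ALLOC][22-32 ALLOC][33-51 FREE]
Op 5: free(d) -> (freed d); heap: [0-6 ALLOC][7-8 ALLOC][9-21 ALLOC][22-51 FREE]
Op 6: e = malloc(14) -> e = 22; heap: [0-6 ALLOC][7-8 ALLOC][9-21 ALLOC][22-35 ALLOC][36-51 FREE]
Op 7: f = malloc(3) -> f = 36; heap: [0-6 ALLOC][7-8 ALLOC][9-21 ALLOC][22-35 ALLOC][36-38 ALLOC][39-51 FREE]
malloc(5): first-fit scan over [0-6 ALLOC][7-8 ALLOC][9-21 ALLOC][22-35 ALLOC][36-38 ALLOC][39-51 FREE] -> 39

Answer: 39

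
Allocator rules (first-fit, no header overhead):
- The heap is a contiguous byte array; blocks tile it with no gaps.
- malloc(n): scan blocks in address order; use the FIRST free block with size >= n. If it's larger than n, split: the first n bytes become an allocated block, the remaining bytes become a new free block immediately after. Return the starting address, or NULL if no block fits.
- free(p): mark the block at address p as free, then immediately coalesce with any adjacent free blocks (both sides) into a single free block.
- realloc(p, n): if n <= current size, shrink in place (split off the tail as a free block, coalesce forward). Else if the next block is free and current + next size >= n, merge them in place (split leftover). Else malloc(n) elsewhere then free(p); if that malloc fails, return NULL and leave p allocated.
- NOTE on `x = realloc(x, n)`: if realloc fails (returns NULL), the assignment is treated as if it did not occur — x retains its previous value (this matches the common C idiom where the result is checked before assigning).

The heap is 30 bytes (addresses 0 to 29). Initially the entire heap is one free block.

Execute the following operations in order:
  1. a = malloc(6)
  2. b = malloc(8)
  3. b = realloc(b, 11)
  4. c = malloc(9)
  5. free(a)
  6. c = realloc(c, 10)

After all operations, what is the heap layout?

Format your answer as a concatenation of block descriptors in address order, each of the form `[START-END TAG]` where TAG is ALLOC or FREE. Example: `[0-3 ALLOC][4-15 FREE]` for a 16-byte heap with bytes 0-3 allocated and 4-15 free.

Answer: [0-5 FREE][6-16 ALLOC][17-26 ALLOC][27-29 FREE]

Derivation:
Op 1: a = malloc(6) -> a = 0; heap: [0-5 ALLOC][6-29 FREE]
Op 2: b = malloc(8) -> b = 6; heap: [0-5 ALLOC][6-13 ALLOC][14-29 FREE]
Op 3: b = realloc(b, 11) -> b = 6; heap: [0-5 ALLOC][6-16 ALLOC][17-29 FREE]
Op 4: c = malloc(9) -> c = 17; heap: [0-5 ALLOC][6-16 ALLOC][17-25 ALLOC][26-29 FREE]
Op 5: free(a) -> (freed a); heap: [0-5 FREE][6-16 ALLOC][17-25 ALLOC][26-29 FREE]
Op 6: c = realloc(c, 10) -> c = 17; heap: [0-5 FREE][6-16 ALLOC][17-26 ALLOC][27-29 FREE]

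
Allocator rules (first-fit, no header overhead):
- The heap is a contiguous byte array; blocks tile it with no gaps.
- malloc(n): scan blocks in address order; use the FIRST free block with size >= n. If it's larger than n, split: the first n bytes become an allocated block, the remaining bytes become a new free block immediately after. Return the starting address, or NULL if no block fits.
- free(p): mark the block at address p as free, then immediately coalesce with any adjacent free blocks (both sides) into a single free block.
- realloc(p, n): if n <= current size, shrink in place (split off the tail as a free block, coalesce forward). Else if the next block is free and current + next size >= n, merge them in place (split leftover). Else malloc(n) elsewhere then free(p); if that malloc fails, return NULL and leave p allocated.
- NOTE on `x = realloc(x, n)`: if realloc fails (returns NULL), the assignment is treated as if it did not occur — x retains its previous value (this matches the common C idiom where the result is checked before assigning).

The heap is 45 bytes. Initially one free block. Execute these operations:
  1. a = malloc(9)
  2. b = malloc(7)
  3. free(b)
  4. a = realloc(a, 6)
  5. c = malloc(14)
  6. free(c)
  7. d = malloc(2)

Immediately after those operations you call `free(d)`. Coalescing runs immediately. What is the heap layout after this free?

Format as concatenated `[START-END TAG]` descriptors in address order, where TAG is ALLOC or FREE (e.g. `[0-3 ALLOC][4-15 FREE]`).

Answer: [0-5 ALLOC][6-44 FREE]

Derivation:
Op 1: a = malloc(9) -> a = 0; heap: [0-8 ALLOC][9-44 FREE]
Op 2: b = malloc(7) -> b = 9; heap: [0-8 ALLOC][9-15 ALLOC][16-44 FREE]
Op 3: free(b) -> (freed b); heap: [0-8 ALLOC][9-44 FREE]
Op 4: a = realloc(a, 6) -> a = 0; heap: [0-5 ALLOC][6-44 FREE]
Op 5: c = malloc(14) -> c = 6; heap: [0-5 ALLOC][6-19 ALLOC][20-44 FREE]
Op 6: free(c) -> (freed c); heap: [0-5 ALLOC][6-44 FREE]
Op 7: d = malloc(2) -> d = 6; heap: [0-5 ALLOC][6-7 ALLOC][8-44 FREE]
free(d): d = 6 -> block [6-7 ALLOC]; mark free, coalesce with adjacent free neighbors -> [0-5 ALLOC][6-44 FREE]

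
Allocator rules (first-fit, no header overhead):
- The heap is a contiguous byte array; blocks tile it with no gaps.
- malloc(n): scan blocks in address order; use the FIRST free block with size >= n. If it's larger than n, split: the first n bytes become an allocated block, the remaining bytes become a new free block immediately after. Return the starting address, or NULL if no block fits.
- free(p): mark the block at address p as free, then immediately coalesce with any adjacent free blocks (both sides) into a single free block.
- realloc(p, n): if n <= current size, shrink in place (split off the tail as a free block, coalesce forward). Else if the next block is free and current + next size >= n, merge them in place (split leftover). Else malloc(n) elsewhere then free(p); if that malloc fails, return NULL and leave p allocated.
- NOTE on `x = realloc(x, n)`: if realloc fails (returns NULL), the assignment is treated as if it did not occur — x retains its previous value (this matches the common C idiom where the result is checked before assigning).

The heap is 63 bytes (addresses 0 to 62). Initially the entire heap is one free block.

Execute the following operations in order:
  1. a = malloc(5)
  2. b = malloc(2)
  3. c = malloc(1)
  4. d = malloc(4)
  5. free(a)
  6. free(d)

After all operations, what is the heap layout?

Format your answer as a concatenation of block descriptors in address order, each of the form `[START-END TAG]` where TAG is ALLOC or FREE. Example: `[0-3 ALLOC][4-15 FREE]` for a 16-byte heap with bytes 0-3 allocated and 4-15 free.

Answer: [0-4 FREE][5-6 ALLOC][7-7 ALLOC][8-62 FREE]

Derivation:
Op 1: a = malloc(5) -> a = 0; heap: [0-4 ALLOC][5-62 FREE]
Op 2: b = malloc(2) -> b = 5; heap: [0-4 ALLOC][5-6 ALLOC][7-62 FREE]
Op 3: c = malloc(1) -> c = 7; heap: [0-4 ALLOC][5-6 ALLOC][7-7 ALLOC][8-62 FREE]
Op 4: d = malloc(4) -> d = 8; heap: [0-4 ALLOC][5-6 ALLOC][7-7 ALLOC][8-11 ALLOC][12-62 FREE]
Op 5: free(a) -> (freed a); heap: [0-4 FREE][5-6 ALLOC][7-7 ALLOC][8-11 ALLOC][12-62 FREE]
Op 6: free(d) -> (freed d); heap: [0-4 FREE][5-6 ALLOC][7-7 ALLOC][8-62 FREE]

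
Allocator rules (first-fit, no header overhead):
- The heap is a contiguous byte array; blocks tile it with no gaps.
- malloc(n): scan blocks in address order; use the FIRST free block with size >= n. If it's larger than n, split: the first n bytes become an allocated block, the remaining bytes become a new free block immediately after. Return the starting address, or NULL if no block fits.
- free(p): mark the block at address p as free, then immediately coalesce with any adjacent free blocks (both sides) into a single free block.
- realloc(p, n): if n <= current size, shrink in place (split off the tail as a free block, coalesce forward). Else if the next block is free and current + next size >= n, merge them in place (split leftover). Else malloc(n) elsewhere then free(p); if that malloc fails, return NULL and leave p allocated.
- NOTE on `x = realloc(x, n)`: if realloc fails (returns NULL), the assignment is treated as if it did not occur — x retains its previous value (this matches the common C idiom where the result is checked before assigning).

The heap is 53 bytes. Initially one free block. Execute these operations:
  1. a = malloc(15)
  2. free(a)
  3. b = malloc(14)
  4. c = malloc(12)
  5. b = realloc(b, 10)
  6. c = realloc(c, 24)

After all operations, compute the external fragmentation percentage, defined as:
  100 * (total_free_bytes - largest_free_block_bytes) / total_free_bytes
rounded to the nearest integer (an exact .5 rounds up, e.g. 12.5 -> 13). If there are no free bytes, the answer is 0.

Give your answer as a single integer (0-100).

Answer: 21

Derivation:
Op 1: a = malloc(15) -> a = 0; heap: [0-14 ALLOC][15-52 FREE]
Op 2: free(a) -> (freed a); heap: [0-52 FREE]
Op 3: b = malloc(14) -> b = 0; heap: [0-13 ALLOC][14-52 FREE]
Op 4: c = malloc(12) -> c = 14; heap: [0-13 ALLOC][14-25 ALLOC][26-52 FREE]
Op 5: b = realloc(b, 10) -> b = 0; heap: [0-9 ALLOC][10-13 FREE][14-25 ALLOC][26-52 FREE]
Op 6: c = realloc(c, 24) -> c = 14; heap: [0-9 ALLOC][10-13 FREE][14-37 ALLOC][38-52 FREE]
Free blocks: [4 15] total_free=19 largest=15 -> 100*(19-15)/19 = 400/19 ≈ 21.053 -> rounds to 21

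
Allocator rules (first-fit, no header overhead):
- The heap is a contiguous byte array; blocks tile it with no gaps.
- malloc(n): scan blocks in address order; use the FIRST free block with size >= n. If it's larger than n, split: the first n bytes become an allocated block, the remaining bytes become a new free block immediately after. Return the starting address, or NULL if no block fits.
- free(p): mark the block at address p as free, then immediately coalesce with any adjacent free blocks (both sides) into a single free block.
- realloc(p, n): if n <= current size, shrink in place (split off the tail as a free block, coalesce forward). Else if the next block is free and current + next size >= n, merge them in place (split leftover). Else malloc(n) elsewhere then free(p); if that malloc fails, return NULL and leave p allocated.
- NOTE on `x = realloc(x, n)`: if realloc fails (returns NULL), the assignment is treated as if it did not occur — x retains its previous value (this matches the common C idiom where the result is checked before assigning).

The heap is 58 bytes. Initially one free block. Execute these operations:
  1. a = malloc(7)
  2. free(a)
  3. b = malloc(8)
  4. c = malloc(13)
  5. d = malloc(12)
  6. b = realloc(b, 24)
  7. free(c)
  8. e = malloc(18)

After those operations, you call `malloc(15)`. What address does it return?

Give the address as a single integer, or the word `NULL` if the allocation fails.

Answer: NULL

Derivation:
Op 1: a = malloc(7) -> a = 0; heap: [0-6 ALLOC][7-57 FREE]
Op 2: free(a) -> (freed a); heap: [0-57 FREE]
Op 3: b = malloc(8) -> b = 0; heap: [0-7 ALLOC][8-57 FREE]
Op 4: c = malloc(13) -> c = 8; heap: [0-7 ALLOC][8-20 ALLOC][21-57 FREE]
Op 5: d = malloc(12) -> d = 21; heap: [0-7 ALLOC][8-20 ALLOC][21-32 ALLOC][33-57 FREE]
Op 6: b = realloc(b, 24) -> b = 33; heap: [0-7 FREE][8-20 ALLOC][21-32 ALLOC][33-56 ALLOC][57-57 FREE]
Op 7: free(c) -> (freed c); heap: [0-20 FREE][21-32 ALLOC][33-56 ALLOC][57-57 FREE]
Op 8: e = malloc(18) -> e = 0; heap: [0-17 ALLOC][18-20 FREE][21-32 ALLOC][33-56 ALLOC][57-57 FREE]
malloc(15): first-fit scan over [0-17 ALLOC][18-20 FREE][21-32 ALLOC][33-56 ALLOC][57-57 FREE] -> NULL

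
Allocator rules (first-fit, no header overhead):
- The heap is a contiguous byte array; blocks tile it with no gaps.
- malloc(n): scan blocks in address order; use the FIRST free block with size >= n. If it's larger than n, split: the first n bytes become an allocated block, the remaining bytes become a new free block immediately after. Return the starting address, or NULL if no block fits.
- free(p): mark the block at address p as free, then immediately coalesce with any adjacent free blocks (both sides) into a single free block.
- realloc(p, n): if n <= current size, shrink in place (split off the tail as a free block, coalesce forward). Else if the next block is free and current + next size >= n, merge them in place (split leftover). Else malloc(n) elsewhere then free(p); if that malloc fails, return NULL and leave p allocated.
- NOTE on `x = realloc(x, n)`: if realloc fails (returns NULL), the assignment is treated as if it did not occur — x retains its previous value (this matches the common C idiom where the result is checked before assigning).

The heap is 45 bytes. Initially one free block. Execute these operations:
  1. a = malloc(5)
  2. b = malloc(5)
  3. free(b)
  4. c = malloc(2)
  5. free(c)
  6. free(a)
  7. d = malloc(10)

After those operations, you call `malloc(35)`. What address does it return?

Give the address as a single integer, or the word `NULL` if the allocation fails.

Answer: 10

Derivation:
Op 1: a = malloc(5) -> a = 0; heap: [0-4 ALLOC][5-44 FREE]
Op 2: b = malloc(5) -> b = 5; heap: [0-4 ALLOC][5-9 ALLOC][10-44 FREE]
Op 3: free(b) -> (freed b); heap: [0-4 ALLOC][5-44 FREE]
Op 4: c = malloc(2) -> c = 5; heap: [0-4 ALLOC][5-6 ALLOC][7-44 FREE]
Op 5: free(c) -> (freed c); heap: [0-4 ALLOC][5-44 FREE]
Op 6: free(a) -> (freed a); heap: [0-44 FREE]
Op 7: d = malloc(10) -> d = 0; heap: [0-9 ALLOC][10-44 FREE]
malloc(35): first-fit scan over [0-9 ALLOC][10-44 FREE] -> 10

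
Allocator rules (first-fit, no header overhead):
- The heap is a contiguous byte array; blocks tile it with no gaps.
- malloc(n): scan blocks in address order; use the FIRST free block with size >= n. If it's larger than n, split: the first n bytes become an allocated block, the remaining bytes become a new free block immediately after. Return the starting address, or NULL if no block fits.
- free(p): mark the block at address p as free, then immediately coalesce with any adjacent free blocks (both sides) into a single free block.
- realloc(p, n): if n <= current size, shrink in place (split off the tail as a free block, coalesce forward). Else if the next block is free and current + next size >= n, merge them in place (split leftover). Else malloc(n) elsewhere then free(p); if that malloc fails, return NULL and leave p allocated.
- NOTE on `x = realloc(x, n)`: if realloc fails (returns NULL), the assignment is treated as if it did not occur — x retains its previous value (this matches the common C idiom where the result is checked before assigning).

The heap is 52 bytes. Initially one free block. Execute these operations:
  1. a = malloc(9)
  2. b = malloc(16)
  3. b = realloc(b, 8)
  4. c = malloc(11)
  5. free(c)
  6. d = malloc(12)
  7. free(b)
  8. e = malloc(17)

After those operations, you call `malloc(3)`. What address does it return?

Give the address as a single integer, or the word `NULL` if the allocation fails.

Answer: 9

Derivation:
Op 1: a = malloc(9) -> a = 0; heap: [0-8 ALLOC][9-51 FREE]
Op 2: b = malloc(16) -> b = 9; heap: [0-8 ALLOC][9-24 ALLOC][25-51 FREE]
Op 3: b = realloc(b, 8) -> b = 9; heap: [0-8 ALLOC][9-16 ALLOC][17-51 FREE]
Op 4: c = malloc(11) -> c = 17; heap: [0-8 ALLOC][9-16 ALLOC][17-27 ALLOC][28-51 FREE]
Op 5: free(c) -> (freed c); heap: [0-8 ALLOC][9-16 ALLOC][17-51 FREE]
Op 6: d = malloc(12) -> d = 17; heap: [0-8 ALLOC][9-16 ALLOC][17-28 ALLOC][29-51 FREE]
Op 7: free(b) -> (freed b); heap: [0-8 ALLOC][9-16 FREE][17-28 ALLOC][29-51 FREE]
Op 8: e = malloc(17) -> e = 29; heap: [0-8 ALLOC][9-16 FREE][17-28 ALLOC][29-45 ALLOC][46-51 FREE]
malloc(3): first-fit scan over [0-8 ALLOC][9-16 FREE][17-28 ALLOC][29-45 ALLOC][46-51 FREE] -> 9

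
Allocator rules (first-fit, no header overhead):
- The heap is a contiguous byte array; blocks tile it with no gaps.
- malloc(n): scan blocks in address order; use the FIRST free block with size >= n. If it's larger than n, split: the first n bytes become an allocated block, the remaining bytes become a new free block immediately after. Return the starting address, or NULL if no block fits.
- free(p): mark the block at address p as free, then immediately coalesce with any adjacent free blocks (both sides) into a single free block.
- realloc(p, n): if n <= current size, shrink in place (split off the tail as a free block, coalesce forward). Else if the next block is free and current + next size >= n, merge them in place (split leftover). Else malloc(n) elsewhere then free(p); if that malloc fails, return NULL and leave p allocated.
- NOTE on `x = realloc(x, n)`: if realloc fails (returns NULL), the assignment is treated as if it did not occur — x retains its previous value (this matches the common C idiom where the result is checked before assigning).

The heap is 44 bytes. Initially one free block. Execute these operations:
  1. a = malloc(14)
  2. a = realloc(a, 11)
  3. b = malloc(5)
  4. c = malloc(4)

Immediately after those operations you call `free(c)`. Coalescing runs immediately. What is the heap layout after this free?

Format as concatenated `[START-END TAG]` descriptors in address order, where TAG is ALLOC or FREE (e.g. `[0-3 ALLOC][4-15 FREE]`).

Op 1: a = malloc(14) -> a = 0; heap: [0-13 ALLOC][14-43 FREE]
Op 2: a = realloc(a, 11) -> a = 0; heap: [0-10 ALLOC][11-43 FREE]
Op 3: b = malloc(5) -> b = 11; heap: [0-10 ALLOC][11-15 ALLOC][16-43 FREE]
Op 4: c = malloc(4) -> c = 16; heap: [0-10 ALLOC][11-15 ALLOC][16-19 ALLOC][20-43 FREE]
free(c): c = 16 -> block [16-19 ALLOC]; mark free, coalesce with adjacent free neighbors -> [0-10 ALLOC][11-15 ALLOC][16-43 FREE]

Answer: [0-10 ALLOC][11-15 ALLOC][16-43 FREE]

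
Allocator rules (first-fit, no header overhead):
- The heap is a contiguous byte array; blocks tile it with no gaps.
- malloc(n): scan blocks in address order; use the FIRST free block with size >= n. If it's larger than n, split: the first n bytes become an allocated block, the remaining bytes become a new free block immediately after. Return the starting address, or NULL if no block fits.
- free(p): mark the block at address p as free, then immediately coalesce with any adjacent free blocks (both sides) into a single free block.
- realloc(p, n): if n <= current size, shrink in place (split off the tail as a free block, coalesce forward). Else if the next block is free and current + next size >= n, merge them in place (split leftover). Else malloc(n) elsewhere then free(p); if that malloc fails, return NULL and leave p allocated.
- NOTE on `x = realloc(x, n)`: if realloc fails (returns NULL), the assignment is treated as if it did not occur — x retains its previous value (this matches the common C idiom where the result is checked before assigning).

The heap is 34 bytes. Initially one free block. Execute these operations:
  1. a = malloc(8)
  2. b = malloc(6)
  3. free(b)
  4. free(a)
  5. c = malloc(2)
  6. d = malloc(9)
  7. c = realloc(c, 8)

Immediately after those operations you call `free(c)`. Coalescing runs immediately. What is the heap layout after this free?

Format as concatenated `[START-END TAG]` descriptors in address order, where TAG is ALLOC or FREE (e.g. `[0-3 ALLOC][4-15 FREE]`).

Answer: [0-1 FREE][2-10 ALLOC][11-33 FREE]

Derivation:
Op 1: a = malloc(8) -> a = 0; heap: [0-7 ALLOC][8-33 FREE]
Op 2: b = malloc(6) -> b = 8; heap: [0-7 ALLOC][8-13 ALLOC][14-33 FREE]
Op 3: free(b) -> (freed b); heap: [0-7 ALLOC][8-33 FREE]
Op 4: free(a) -> (freed a); heap: [0-33 FREE]
Op 5: c = malloc(2) -> c = 0; heap: [0-1 ALLOC][2-33 FREE]
Op 6: d = malloc(9) -> d = 2; heap: [0-1 ALLOC][2-10 ALLOC][11-33 FREE]
Op 7: c = realloc(c, 8) -> c = 11; heap: [0-1 FREE][2-10 ALLOC][11-18 ALLOC][19-33 FREE]
free(c): c = 11 -> block [11-18 ALLOC]; mark free, coalesce with adjacent free neighbors -> [0-1 FREE][2-10 ALLOC][11-33 FREE]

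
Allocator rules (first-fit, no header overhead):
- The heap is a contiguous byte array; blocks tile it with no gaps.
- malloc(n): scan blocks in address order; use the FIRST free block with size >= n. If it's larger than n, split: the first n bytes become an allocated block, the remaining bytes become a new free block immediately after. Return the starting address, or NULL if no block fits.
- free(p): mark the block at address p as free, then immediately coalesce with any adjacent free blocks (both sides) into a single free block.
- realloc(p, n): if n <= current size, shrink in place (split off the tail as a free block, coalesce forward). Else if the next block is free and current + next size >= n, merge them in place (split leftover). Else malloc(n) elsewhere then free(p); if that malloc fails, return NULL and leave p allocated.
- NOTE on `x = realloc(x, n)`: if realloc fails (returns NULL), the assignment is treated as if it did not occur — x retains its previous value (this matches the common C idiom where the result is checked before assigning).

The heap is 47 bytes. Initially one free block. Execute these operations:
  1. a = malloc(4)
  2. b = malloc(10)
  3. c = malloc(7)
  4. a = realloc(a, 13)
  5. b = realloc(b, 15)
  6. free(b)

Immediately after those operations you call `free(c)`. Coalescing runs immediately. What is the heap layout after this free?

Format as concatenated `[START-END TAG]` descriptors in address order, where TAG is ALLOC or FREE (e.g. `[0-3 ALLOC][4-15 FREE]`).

Op 1: a = malloc(4) -> a = 0; heap: [0-3 ALLOC][4-46 FREE]
Op 2: b = malloc(10) -> b = 4; heap: [0-3 ALLOC][4-13 ALLOC][14-46 FREE]
Op 3: c = malloc(7) -> c = 14; heap: [0-3 ALLOC][4-13 ALLOC][14-20 ALLOC][21-46 FREE]
Op 4: a = realloc(a, 13) -> a = 21; heap: [0-3 FREE][4-13 ALLOC][14-20 ALLOC][21-33 ALLOC][34-46 FREE]
Op 5: b = realloc(b, 15) -> NULL (b unchanged); heap: [0-3 FREE][4-13 ALLOC][14-20 ALLOC][21-33 ALLOC][34-46 FREE]
Op 6: free(b) -> (freed b); heap: [0-13 FREE][14-20 ALLOC][21-33 ALLOC][34-46 FREE]
free(c): c = 14 -> block [14-20 ALLOC]; mark free, coalesce with adjacent free neighbors -> [0-20 FREE][21-33 ALLOC][34-46 FREE]

Answer: [0-20 FREE][21-33 ALLOC][34-46 FREE]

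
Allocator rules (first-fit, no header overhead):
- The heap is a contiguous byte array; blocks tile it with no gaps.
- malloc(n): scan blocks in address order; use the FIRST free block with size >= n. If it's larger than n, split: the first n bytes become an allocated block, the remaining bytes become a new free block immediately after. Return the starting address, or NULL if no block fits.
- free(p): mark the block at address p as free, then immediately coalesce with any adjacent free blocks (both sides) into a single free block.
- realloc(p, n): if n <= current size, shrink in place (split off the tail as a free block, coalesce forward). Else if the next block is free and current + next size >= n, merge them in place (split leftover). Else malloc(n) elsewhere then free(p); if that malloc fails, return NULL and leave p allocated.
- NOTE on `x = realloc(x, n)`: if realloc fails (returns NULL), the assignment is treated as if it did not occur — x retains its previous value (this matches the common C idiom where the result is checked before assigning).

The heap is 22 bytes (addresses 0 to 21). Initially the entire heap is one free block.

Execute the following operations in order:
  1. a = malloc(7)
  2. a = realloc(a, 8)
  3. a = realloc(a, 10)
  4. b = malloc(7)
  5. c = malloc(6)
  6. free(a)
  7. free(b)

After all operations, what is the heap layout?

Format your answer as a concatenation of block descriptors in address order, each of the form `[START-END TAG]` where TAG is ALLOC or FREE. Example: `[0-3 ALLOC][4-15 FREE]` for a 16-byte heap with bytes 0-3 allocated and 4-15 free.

Op 1: a = malloc(7) -> a = 0; heap: [0-6 ALLOC][7-21 FREE]
Op 2: a = realloc(a, 8) -> a = 0; heap: [0-7 ALLOC][8-21 FREE]
Op 3: a = realloc(a, 10) -> a = 0; heap: [0-9 ALLOC][10-21 FREE]
Op 4: b = malloc(7) -> b = 10; heap: [0-9 ALLOC][10-16 ALLOC][17-21 FREE]
Op 5: c = malloc(6) -> c = NULL; heap: [0-9 ALLOC][10-16 ALLOC][17-21 FREE]
Op 6: free(a) -> (freed a); heap: [0-9 FREE][10-16 ALLOC][17-21 FREE]
Op 7: free(b) -> (freed b); heap: [0-21 FREE]

Answer: [0-21 FREE]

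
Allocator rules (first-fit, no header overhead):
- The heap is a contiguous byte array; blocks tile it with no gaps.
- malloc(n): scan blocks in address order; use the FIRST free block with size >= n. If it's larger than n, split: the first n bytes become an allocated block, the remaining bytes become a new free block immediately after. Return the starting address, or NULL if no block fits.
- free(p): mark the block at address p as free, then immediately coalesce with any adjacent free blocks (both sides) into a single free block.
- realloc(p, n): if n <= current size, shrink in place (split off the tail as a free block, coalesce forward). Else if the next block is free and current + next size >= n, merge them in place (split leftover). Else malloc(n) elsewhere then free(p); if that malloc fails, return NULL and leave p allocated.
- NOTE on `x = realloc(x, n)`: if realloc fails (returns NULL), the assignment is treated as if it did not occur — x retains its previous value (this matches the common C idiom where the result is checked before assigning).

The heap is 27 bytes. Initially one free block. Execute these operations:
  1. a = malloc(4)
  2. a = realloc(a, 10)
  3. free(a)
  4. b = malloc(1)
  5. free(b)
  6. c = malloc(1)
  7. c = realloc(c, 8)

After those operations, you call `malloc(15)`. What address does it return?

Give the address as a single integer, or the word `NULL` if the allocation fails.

Answer: 8

Derivation:
Op 1: a = malloc(4) -> a = 0; heap: [0-3 ALLOC][4-26 FREE]
Op 2: a = realloc(a, 10) -> a = 0; heap: [0-9 ALLOC][10-26 FREE]
Op 3: free(a) -> (freed a); heap: [0-26 FREE]
Op 4: b = malloc(1) -> b = 0; heap: [0-0 ALLOC][1-26 FREE]
Op 5: free(b) -> (freed b); heap: [0-26 FREE]
Op 6: c = malloc(1) -> c = 0; heap: [0-0 ALLOC][1-26 FREE]
Op 7: c = realloc(c, 8) -> c = 0; heap: [0-7 ALLOC][8-26 FREE]
malloc(15): first-fit scan over [0-7 ALLOC][8-26 FREE] -> 8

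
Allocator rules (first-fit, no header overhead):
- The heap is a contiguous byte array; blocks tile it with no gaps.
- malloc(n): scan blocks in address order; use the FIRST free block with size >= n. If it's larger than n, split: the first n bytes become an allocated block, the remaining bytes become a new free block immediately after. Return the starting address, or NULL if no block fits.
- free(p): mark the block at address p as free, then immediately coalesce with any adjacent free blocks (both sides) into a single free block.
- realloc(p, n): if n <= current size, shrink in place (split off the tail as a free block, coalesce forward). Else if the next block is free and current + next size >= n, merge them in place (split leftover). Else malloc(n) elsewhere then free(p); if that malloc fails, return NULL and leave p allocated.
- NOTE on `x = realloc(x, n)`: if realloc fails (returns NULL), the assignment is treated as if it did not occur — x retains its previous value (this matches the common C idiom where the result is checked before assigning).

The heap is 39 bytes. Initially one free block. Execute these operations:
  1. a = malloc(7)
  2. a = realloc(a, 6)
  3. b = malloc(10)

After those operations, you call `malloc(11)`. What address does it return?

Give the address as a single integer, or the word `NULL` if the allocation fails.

Op 1: a = malloc(7) -> a = 0; heap: [0-6 ALLOC][7-38 FREE]
Op 2: a = realloc(a, 6) -> a = 0; heap: [0-5 ALLOC][6-38 FREE]
Op 3: b = malloc(10) -> b = 6; heap: [0-5 ALLOC][6-15 ALLOC][16-38 FREE]
malloc(11): first-fit scan over [0-5 ALLOC][6-15 ALLOC][16-38 FREE] -> 16

Answer: 16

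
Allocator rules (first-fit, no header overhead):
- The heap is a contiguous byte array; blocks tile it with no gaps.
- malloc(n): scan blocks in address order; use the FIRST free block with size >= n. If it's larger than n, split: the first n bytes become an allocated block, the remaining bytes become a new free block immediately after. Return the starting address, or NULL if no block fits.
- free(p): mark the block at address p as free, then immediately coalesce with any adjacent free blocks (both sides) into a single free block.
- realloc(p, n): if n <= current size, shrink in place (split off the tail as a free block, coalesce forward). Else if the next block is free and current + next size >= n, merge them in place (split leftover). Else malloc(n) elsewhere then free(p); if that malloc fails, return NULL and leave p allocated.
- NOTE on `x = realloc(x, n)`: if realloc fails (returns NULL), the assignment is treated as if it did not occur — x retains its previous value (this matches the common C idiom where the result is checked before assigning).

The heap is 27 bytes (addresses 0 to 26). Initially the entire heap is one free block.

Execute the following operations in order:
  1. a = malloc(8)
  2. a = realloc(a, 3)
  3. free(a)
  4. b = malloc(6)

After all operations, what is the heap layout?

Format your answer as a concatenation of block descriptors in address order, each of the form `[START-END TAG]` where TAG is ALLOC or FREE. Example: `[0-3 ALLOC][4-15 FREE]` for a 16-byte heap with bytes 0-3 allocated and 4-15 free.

Answer: [0-5 ALLOC][6-26 FREE]

Derivation:
Op 1: a = malloc(8) -> a = 0; heap: [0-7 ALLOC][8-26 FREE]
Op 2: a = realloc(a, 3) -> a = 0; heap: [0-2 ALLOC][3-26 FREE]
Op 3: free(a) -> (freed a); heap: [0-26 FREE]
Op 4: b = malloc(6) -> b = 0; heap: [0-5 ALLOC][6-26 FREE]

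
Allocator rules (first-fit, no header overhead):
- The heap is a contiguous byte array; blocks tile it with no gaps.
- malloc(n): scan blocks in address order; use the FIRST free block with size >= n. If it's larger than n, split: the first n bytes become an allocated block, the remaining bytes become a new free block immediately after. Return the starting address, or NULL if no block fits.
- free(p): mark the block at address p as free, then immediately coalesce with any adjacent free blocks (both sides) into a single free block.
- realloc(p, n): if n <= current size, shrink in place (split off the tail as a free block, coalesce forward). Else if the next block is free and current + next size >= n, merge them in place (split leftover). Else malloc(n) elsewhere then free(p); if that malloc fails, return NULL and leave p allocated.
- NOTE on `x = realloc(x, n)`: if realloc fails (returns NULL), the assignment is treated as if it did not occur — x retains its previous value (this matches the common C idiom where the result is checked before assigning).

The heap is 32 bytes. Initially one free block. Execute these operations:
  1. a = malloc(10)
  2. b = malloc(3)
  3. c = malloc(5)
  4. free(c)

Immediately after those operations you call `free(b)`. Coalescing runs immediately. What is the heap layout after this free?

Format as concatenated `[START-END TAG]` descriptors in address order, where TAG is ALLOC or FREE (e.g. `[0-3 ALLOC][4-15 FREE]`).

Op 1: a = malloc(10) -> a = 0; heap: [0-9 ALLOC][10-31 FREE]
Op 2: b = malloc(3) -> b = 10; heap: [0-9 ALLOC][10-12 ALLOC][13-31 FREE]
Op 3: c = malloc(5) -> c = 13; heap: [0-9 ALLOC][10-12 ALLOC][13-17 ALLOC][18-31 FREE]
Op 4: free(c) -> (freed c); heap: [0-9 ALLOC][10-12 ALLOC][13-31 FREE]
free(b): b = 10 -> block [10-12 ALLOC]; mark free, coalesce with adjacent free neighbors -> [0-9 ALLOC][10-31 FREE]

Answer: [0-9 ALLOC][10-31 FREE]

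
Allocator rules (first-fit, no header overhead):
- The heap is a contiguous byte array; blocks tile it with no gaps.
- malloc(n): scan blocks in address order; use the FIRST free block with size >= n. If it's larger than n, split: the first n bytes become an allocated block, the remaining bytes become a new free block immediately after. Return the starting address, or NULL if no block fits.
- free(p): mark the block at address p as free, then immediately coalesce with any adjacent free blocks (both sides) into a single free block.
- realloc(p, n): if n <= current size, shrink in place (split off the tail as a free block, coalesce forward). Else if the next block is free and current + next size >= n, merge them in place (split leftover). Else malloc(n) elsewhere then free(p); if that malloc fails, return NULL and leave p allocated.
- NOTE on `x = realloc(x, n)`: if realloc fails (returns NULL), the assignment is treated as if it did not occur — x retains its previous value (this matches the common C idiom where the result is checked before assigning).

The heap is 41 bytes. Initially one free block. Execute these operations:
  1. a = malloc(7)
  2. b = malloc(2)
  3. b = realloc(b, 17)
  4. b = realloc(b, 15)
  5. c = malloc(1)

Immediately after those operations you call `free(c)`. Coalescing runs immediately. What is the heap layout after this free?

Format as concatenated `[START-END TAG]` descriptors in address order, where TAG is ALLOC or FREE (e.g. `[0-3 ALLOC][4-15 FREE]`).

Answer: [0-6 ALLOC][7-21 ALLOC][22-40 FREE]

Derivation:
Op 1: a = malloc(7) -> a = 0; heap: [0-6 ALLOC][7-40 FREE]
Op 2: b = malloc(2) -> b = 7; heap: [0-6 ALLOC][7-8 ALLOC][9-40 FREE]
Op 3: b = realloc(b, 17) -> b = 7; heap: [0-6 ALLOC][7-23 ALLOC][24-40 FREE]
Op 4: b = realloc(b, 15) -> b = 7; heap: [0-6 ALLOC][7-21 ALLOC][22-40 FREE]
Op 5: c = malloc(1) -> c = 22; heap: [0-6 ALLOC][7-21 ALLOC][22-22 ALLOC][23-40 FREE]
free(c): c = 22 -> block [22-22 ALLOC]; mark free, coalesce with adjacent free neighbors -> [0-6 ALLOC][7-21 ALLOC][22-40 FREE]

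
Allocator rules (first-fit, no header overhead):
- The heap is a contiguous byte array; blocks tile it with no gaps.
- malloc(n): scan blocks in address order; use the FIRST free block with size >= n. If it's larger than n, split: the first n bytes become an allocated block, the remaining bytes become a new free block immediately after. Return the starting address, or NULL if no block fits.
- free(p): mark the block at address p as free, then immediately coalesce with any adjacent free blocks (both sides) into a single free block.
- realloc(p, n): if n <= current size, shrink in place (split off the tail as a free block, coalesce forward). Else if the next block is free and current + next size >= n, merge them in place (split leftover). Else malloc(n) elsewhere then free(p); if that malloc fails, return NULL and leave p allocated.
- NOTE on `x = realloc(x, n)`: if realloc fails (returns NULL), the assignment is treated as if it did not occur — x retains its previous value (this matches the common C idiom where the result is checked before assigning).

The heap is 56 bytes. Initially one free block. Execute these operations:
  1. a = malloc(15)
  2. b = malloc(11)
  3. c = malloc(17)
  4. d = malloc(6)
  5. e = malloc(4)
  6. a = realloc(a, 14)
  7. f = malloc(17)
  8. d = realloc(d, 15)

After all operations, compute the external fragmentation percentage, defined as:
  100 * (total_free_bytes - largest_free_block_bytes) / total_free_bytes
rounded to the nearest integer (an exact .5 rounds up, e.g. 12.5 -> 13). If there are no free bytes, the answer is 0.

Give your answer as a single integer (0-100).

Op 1: a = malloc(15) -> a = 0; heap: [0-14 ALLOC][15-55 FREE]
Op 2: b = malloc(11) -> b = 15; heap: [0-14 ALLOC][15-25 ALLOC][26-55 FREE]
Op 3: c = malloc(17) -> c = 26; heap: [0-14 ALLOC][15-25 ALLOC][26-42 ALLOC][43-55 FREE]
Op 4: d = malloc(6) -> d = 43; heap: [0-14 ALLOC][15-25 ALLOC][26-42 ALLOC][43-48 ALLOC][49-55 FREE]
Op 5: e = malloc(4) -> e = 49; heap: [0-14 ALLOC][15-25 ALLOC][26-42 ALLOC][43-48 ALLOC][49-52 ALLOC][53-55 FREE]
Op 6: a = realloc(a, 14) -> a = 0; heap: [0-13 ALLOC][14-14 FREE][15-25 ALLOC][26-42 ALLOC][43-48 ALLOC][49-52 ALLOC][53-55 FREE]
Op 7: f = malloc(17) -> f = NULL; heap: [0-13 ALLOC][14-14 FREE][15-25 ALLOC][26-42 ALLOC][43-48 ALLOC][49-52 ALLOC][53-55 FREE]
Op 8: d = realloc(d, 15) -> NULL (d unchanged); heap: [0-13 ALLOC][14-14 FREE][15-25 ALLOC][26-42 ALLOC][43-48 ALLOC][49-52 ALLOC][53-55 FREE]
Free blocks: [1 3] total_free=4 largest=3 -> 100*(4-3)/4 = 100/4 = 25

Answer: 25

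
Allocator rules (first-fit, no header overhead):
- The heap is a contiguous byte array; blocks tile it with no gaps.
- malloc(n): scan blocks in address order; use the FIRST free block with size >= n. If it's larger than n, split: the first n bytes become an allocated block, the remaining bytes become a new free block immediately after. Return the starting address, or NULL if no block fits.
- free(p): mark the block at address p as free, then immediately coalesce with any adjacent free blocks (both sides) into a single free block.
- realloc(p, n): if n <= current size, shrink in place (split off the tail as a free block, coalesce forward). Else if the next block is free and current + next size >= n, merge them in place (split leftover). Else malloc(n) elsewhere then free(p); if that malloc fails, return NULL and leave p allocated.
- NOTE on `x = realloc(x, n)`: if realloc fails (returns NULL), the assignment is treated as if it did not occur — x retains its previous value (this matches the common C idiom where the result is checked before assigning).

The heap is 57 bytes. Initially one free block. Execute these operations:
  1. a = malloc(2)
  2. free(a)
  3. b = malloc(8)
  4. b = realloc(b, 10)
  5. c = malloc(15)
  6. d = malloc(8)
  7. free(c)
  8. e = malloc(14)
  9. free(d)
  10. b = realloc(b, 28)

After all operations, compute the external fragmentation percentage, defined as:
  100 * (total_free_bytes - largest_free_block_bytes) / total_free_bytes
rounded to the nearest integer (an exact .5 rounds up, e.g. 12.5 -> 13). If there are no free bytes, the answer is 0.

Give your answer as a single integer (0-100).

Answer: 33

Derivation:
Op 1: a = malloc(2) -> a = 0; heap: [0-1 ALLOC][2-56 FREE]
Op 2: free(a) -> (freed a); heap: [0-56 FREE]
Op 3: b = malloc(8) -> b = 0; heap: [0-7 ALLOC][8-56 FREE]
Op 4: b = realloc(b, 10) -> b = 0; heap: [0-9 ALLOC][10-56 FREE]
Op 5: c = malloc(15) -> c = 10; heap: [0-9 ALLOC][10-24 ALLOC][25-56 FREE]
Op 6: d = malloc(8) -> d = 25; heap: [0-9 ALLOC][10-24 ALLOC][25-32 ALLOC][33-56 FREE]
Op 7: free(c) -> (freed c); heap: [0-9 ALLOC][10-24 FREE][25-32 ALLOC][33-56 FREE]
Op 8: e = malloc(14) -> e = 10; heap: [0-9 ALLOC][10-23 ALLOC][24-24 FREE][25-32 ALLOC][33-56 FREE]
Op 9: free(d) -> (freed d); heap: [0-9 ALLOC][10-23 ALLOC][24-56 FREE]
Op 10: b = realloc(b, 28) -> b = 24; heap: [0-9 FREE][10-23 ALLOC][24-51 ALLOC][52-56 FREE]
Free blocks: [10 5] total_free=15 largest=10 -> 100*(15-10)/15 = 500/15 ≈ 33.333 -> rounds to 33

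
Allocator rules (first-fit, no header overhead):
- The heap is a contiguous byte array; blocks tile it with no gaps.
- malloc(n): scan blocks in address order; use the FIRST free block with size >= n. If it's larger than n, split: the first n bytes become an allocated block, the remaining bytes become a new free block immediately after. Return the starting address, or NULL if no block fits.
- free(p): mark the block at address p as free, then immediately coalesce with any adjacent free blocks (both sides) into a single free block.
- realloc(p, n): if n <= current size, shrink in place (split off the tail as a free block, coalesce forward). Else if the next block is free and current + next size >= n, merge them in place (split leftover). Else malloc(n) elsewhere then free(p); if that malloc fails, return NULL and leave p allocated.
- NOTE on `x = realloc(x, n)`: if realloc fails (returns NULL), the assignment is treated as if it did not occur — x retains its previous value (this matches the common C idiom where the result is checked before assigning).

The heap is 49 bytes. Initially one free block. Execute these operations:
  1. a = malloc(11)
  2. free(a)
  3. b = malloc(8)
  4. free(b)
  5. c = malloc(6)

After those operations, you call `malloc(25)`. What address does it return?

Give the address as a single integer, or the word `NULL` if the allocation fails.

Op 1: a = malloc(11) -> a = 0; heap: [0-10 ALLOC][11-48 FREE]
Op 2: free(a) -> (freed a); heap: [0-48 FREE]
Op 3: b = malloc(8) -> b = 0; heap: [0-7 ALLOC][8-48 FREE]
Op 4: free(b) -> (freed b); heap: [0-48 FREE]
Op 5: c = malloc(6) -> c = 0; heap: [0-5 ALLOC][6-48 FREE]
malloc(25): first-fit scan over [0-5 ALLOC][6-48 FREE] -> 6

Answer: 6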